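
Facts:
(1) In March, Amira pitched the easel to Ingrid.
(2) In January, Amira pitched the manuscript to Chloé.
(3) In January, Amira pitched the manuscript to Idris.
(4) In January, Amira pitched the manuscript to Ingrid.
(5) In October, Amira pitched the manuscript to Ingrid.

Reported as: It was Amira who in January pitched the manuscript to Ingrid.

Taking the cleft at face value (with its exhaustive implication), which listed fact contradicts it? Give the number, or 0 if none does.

0

The cleft puts "Amira" in focus and presupposes the open proposition with the manuscript as thing and Ingrid as recipient and in January as setting.
The exhaustive reading says no other agent fits that background.
Every other fact differs from the presupposition on some backgrounded slot, so none challenges the exhaustivity.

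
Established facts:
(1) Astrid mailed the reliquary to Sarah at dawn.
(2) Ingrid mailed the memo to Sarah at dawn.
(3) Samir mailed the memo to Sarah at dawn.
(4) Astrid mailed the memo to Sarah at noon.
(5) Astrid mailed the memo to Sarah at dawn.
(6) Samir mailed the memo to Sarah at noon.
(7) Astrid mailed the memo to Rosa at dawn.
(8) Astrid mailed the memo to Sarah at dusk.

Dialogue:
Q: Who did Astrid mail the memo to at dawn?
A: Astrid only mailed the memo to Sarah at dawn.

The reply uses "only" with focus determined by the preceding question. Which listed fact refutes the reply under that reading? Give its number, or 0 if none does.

The question "Who did ... to ...?" targets the recipient, so in the reply the focus falls on "Sarah".
"Only" then excludes alternative recipients while the background — same agent, thing, setting (Astrid / the memo / at dawn) — is held fixed.
Fact (7) keeps same agent, thing, setting (Astrid / the memo / at dawn) but has recipient = Rosa; that refutes the reply.
(Fact (4) would refute a reading with focus on the setting — but that is not what the question asks.)

7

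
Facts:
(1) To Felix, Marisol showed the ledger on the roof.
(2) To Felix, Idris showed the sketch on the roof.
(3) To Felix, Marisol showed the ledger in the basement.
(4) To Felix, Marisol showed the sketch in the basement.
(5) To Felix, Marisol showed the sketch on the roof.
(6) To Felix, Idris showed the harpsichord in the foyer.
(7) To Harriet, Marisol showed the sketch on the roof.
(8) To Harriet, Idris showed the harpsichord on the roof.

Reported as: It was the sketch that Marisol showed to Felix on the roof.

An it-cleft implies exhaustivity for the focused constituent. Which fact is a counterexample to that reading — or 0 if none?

1

Focus of the cleft: "the sketch" (the thing). Presupposed background: same agent, recipient, setting (Marisol / Felix / on the roof).
The exhaustive reading says no other thing fits that background.
Fact (1) shares the background but with thing = the ledger; exhaustivity is violated.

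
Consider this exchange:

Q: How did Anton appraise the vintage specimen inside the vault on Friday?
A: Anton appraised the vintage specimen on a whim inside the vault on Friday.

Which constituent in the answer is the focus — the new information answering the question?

The wh-word "how" asks about the manner.
In the answer, "Anton", "the vintage specimen", "on Friday" and "inside the vault" are given — repeated from the question.
The constituent filling the manner gap is "on a whim"; that is the focus and would carry nuclear stress.

on a whim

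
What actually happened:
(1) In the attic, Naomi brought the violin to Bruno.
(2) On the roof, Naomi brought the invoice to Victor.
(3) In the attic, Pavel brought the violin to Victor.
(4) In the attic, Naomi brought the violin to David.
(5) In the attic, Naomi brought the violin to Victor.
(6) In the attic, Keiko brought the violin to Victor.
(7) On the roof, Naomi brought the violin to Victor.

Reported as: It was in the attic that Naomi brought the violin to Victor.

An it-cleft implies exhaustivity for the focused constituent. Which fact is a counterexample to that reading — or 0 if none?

7

Focus of the cleft: "in the attic" (the setting). Presupposed background: same agent, thing, recipient (Naomi / the violin / Victor).
The exhaustive reading says no other setting fits that background.
But fact (7) also has same agent, thing, recipient (Naomi / the violin / Victor), with setting = on the roof — so the exhaustive reading fails.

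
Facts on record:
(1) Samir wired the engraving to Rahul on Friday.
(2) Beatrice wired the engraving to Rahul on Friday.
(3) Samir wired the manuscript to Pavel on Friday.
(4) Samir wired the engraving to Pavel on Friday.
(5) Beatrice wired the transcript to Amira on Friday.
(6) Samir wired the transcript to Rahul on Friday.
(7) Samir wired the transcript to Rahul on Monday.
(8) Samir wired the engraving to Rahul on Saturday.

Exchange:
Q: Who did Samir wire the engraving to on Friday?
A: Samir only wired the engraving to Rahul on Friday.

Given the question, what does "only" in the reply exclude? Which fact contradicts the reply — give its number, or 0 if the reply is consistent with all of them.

The question "Who did ... to ...?" targets the recipient, so in the reply the focus falls on "Rahul".
So "only" ranges over recipients; the rest (same agent, thing, setting (Samir / the engraving / on Friday)) is presupposed.
Fact (4) keeps same agent, thing, setting (Samir / the engraving / on Friday) but has recipient = Pavel; that refutes the reply.
(Fact (6) would refute a reading with focus on the thing — but that is not what the question asks.)

4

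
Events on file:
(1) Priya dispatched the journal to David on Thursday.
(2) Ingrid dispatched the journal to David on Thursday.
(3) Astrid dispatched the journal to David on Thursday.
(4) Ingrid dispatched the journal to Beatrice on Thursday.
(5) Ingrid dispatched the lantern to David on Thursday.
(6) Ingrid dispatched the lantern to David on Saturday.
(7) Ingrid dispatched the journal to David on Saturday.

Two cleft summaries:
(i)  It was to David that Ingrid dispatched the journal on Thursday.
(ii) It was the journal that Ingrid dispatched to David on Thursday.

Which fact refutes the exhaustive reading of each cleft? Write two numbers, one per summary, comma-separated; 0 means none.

(i): focus "David". Looking for Ingrid as agent and the journal as thing and on Thursday as setting with some other recipient — fact (4) has Beatrice there. Refuted.
(ii): focus "the journal". Looking for Ingrid as agent and David as recipient and on Thursday as setting with some other thing — fact (5) has the lantern there. Refuted.

4, 5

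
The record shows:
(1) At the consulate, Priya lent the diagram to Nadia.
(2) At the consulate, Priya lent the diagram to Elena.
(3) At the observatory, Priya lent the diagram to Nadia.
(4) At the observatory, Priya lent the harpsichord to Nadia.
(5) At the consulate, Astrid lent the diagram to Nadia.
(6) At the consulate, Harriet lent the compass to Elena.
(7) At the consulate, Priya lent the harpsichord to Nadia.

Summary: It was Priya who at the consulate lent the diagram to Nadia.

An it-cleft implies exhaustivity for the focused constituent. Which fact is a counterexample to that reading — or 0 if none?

Focus of the cleft: "Priya" (the agent). Presupposed background: the diagram as thing and Nadia as recipient and at the consulate as setting.
The exhaustive reading says no other agent fits that background.
But fact (5) also has the diagram as thing and Nadia as recipient and at the consulate as setting, with agent = Astrid — so the exhaustive reading fails.

5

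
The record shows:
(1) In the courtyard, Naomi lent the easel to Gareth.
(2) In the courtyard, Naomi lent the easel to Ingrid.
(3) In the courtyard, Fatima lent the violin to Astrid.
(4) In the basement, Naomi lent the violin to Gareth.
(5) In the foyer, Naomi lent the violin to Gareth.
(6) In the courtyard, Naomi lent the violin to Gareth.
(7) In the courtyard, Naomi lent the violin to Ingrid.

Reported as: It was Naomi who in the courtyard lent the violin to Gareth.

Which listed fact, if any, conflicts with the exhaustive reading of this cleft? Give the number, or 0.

0

Focus of the cleft: "Naomi" (the agent). Presupposed background: thing = the violin, recipient = Gareth, setting = in the courtyard.
The exhaustive reading says no other agent fits that background.
Every other fact differs from the presupposition on some backgrounded slot, so none challenges the exhaustivity.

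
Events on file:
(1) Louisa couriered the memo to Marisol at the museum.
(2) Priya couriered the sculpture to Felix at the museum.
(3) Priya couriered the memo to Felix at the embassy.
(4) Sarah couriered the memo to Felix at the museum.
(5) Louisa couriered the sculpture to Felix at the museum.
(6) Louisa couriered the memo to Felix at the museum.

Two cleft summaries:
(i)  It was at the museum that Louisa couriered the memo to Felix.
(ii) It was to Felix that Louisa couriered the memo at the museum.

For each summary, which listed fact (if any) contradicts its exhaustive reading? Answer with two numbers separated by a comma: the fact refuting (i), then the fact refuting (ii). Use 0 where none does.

0, 1

Summary (i) focuses "at the museum" (the setting); background agent = Louisa, thing = the memo, recipient = Felix. No fact matches that background with a different setting, so 0.
Summary (ii) focuses "Felix" (the recipient); background agent = Louisa, thing = the memo, setting = at the museum. Fact (1) matches that background with recipient = Marisol — refutes (ii).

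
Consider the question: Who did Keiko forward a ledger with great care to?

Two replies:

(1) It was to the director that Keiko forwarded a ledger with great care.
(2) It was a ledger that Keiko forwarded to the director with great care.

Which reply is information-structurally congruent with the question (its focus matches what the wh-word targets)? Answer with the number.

The question word "who" targets the recipient.
Option (1) clefts "to the director" — that matches what the question asks about.
Option (2) clefts "a ledger" — the direct object, not what was asked.
So the congruent reply is (1).

1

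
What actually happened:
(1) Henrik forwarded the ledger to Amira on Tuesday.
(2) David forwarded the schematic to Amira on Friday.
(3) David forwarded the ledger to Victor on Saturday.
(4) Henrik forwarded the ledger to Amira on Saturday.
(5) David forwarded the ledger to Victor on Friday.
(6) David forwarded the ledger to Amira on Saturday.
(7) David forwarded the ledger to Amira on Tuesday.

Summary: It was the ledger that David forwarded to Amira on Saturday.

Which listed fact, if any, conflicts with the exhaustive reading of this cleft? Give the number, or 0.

The cleft puts "the ledger" in focus and presupposes the open proposition with same agent, recipient, setting (David / Amira / on Saturday).
The exhaustive reading says no other thing fits that background.
No listed fact matches the background with a different thing. Exhaustivity holds.

0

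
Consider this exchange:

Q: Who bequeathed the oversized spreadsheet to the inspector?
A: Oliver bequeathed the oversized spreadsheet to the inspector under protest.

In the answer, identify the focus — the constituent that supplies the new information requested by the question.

Oliver

The wh-word "who" asks about the subject (agent).
In the answer, "the oversized spreadsheet" and "to the inspector" are given — repeated from the question.
"under protest" is also new, but it specifies the manner, which is not what the question asks about — so it is not the focus.
The constituent filling the subject (agent) gap is "Oliver"; that is the focus.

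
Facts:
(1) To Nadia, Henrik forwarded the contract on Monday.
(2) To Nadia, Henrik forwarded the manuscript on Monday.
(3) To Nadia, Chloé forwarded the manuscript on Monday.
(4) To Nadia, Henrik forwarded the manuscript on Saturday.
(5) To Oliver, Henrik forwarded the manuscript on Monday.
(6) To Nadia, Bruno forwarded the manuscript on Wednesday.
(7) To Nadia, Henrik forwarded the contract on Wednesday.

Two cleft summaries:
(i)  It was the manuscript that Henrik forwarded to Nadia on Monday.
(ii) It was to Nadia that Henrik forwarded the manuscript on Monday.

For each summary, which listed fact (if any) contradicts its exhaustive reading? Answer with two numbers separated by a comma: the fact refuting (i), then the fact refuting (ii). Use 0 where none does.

1, 5

(i): focus "the manuscript". Looking for Henrik as agent and Nadia as recipient and on Monday as setting with some other thing — fact (1) has the contract there. Refuted.
(ii): focus "Nadia". Looking for Henrik as agent and the manuscript as thing and on Monday as setting with some other recipient — fact (5) has Oliver there. Refuted.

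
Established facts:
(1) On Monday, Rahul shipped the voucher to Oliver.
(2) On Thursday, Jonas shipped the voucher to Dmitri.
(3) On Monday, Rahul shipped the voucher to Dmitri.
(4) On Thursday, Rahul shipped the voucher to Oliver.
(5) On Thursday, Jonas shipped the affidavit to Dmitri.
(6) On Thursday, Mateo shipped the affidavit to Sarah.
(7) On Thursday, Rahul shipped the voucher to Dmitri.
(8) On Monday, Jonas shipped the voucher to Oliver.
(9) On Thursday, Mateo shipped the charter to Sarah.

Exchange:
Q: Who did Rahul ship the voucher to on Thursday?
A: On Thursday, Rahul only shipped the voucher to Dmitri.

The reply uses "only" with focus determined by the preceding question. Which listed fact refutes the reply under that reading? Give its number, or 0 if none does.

4

The question "Who did ... to ...?" targets the recipient, so in the reply the focus falls on "Dmitri".
"Only" then excludes alternative recipients while the background — agent = Rahul, thing = the voucher, setting = on Thursday — is held fixed.
Fact (4) shares the background with a different recipient (Oliver) — counterexample.
(Fact (3) would refute a reading with focus on the setting — but that is not what the question asks.)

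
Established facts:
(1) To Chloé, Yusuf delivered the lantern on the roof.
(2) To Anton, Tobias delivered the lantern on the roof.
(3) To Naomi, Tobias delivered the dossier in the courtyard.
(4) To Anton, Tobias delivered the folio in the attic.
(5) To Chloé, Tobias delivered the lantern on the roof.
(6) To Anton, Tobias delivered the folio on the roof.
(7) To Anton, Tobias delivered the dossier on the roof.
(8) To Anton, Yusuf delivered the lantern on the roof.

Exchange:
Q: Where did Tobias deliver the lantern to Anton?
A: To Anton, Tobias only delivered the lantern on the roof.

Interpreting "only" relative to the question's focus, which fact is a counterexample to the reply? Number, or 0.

The question "Where did ...?" targets the setting, so in the reply the focus falls on "on the roof".
"Only" then excludes alternative settings while the background — agent = Tobias, thing = the lantern, recipient = Anton — is held fixed.
No fact keeps agent = Tobias, thing = the lantern, recipient = Anton while changing the setting; every other fact differs on something backgrounded. The reply stands.
(Fact (5) would refute a reading with focus on the recipient — but that is not what the question asks.)

0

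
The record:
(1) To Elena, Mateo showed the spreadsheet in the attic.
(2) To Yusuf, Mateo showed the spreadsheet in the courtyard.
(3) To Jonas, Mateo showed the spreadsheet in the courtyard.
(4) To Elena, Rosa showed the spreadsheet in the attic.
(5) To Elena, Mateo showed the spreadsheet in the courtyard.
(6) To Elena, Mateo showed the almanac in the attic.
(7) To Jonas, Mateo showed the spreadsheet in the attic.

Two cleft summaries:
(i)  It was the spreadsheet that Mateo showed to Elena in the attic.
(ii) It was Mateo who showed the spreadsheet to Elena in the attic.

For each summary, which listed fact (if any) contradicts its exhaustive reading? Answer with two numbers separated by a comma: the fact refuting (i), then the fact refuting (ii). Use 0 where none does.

6, 4

Summary (i) focuses "the spreadsheet" (the thing); background agent = Mateo, recipient = Elena, setting = in the attic. Fact (6) matches that background with thing = the almanac — refutes (i).
Summary (ii) focuses "Mateo" (the agent); background thing = the spreadsheet, recipient = Elena, setting = in the attic. Fact (4) matches that background with agent = Rosa — refutes (ii).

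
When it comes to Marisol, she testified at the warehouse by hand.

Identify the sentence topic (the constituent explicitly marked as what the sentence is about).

Marisol

The construction explicitly marks "Marisol" as what the sentence is about — the topic.
The remainder of the clause is the comment (what is said about the topic).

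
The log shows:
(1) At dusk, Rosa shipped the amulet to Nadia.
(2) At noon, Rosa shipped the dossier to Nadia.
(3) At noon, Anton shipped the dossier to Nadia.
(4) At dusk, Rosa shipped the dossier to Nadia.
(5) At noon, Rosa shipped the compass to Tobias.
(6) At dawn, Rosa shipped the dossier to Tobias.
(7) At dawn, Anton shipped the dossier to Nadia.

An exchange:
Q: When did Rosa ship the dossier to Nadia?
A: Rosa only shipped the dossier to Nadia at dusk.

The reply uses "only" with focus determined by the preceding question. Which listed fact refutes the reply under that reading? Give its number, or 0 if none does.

2

Answering "When did ...?" puts focus on the setting — here, "at dusk".
So "only" ranges over settings; the rest (Rosa as agent and the dossier as thing and Nadia as recipient) is presupposed.
Fact (2) keeps Rosa as agent and the dossier as thing and Nadia as recipient but has setting = at noon; that refutes the reply.
(Fact (1) would refute a reading with focus on the thing — but that is not what the question asks.)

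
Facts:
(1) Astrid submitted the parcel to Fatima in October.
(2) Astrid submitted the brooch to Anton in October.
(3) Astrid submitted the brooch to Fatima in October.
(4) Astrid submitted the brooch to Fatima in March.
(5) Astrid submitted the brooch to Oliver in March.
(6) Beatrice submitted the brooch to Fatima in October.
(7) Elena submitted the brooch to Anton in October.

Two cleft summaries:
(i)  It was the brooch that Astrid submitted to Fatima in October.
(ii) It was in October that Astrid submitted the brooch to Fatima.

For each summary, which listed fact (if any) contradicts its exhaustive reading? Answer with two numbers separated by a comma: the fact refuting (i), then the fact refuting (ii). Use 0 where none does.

1, 4

Summary (i) focuses "the brooch" (the thing); background same agent, recipient, setting (Astrid / Fatima / in October). Fact (1) matches that background with thing = the parcel — refutes (i).
Summary (ii) focuses "in October" (the setting); background same agent, thing, recipient (Astrid / the brooch / Fatima). Fact (4) matches that background with setting = in March — refutes (ii).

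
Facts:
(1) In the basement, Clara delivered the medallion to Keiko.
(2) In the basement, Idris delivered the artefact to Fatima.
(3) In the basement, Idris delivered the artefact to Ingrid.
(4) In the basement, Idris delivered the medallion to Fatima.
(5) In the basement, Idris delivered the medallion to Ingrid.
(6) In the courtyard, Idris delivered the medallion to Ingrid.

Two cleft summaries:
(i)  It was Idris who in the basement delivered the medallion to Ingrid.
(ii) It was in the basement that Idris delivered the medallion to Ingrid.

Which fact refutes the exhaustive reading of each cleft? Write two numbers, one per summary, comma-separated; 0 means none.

Summary (i) focuses "Idris" (the agent); background same thing, recipient, setting (the medallion / Ingrid / in the basement). No fact matches that background with a different agent, so 0.
Summary (ii) focuses "in the basement" (the setting); background same agent, thing, recipient (Idris / the medallion / Ingrid). Fact (6) matches that background with setting = in the courtyard — refutes (ii).

0, 6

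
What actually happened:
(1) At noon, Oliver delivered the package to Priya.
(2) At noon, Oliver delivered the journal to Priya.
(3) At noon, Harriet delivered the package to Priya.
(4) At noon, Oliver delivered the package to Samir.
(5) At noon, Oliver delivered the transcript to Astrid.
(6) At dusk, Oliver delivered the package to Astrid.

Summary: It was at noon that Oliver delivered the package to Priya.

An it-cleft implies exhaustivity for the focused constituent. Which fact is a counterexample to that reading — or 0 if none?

The cleft puts "at noon" in focus and presupposes the open proposition with Oliver as agent and the package as thing and Priya as recipient.
The exhaustive reading says no other setting fits that background.
No listed fact matches the background with a different setting. Exhaustivity holds.

0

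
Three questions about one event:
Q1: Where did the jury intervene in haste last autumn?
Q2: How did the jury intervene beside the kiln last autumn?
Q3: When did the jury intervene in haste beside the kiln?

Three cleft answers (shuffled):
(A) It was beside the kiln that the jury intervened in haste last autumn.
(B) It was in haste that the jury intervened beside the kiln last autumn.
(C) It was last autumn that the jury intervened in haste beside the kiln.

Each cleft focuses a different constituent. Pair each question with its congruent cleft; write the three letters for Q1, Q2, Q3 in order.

ABC

Q1 asks about the location; cleft (A) focuses "beside the kiln", which is the location — so Q1 → A.
Q2 asks about the manner; cleft (B) focuses "in haste", which is the manner — so Q2 → B.
Q3 asks about the time; cleft (C) focuses "last autumn", which is the time — so Q3 → C.
Mapping: Q1→A, Q2→B, Q3→C.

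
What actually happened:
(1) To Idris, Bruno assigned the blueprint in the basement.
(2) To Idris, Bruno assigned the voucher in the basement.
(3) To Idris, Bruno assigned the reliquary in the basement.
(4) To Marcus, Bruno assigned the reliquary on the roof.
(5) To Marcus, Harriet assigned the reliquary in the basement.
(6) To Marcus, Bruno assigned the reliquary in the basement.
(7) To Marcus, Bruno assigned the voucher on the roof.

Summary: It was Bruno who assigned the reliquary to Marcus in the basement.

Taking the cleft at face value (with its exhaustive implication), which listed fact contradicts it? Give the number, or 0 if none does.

The cleft puts "Bruno" in focus and presupposes the open proposition with the reliquary as thing and Marcus as recipient and in the basement as setting.
Exhaustivity: Bruno is the only agent satisfying that background.
Fact (5) shares the background but with agent = Harriet; exhaustivity is violated.

5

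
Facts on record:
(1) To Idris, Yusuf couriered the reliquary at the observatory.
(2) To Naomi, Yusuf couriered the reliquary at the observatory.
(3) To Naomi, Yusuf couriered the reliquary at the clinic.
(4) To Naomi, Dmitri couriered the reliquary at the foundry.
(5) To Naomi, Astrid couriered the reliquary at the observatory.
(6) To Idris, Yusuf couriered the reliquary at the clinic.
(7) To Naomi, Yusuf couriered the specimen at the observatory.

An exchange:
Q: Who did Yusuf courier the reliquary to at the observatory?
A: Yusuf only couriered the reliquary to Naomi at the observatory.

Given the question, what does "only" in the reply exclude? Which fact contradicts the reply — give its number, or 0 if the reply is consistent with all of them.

Answering "Who did ... to ...?" puts focus on the recipient — here, "Naomi".
"Only" then excludes alternative recipients while the background — same agent, thing, setting (Yusuf / the reliquary / at the observatory) — is held fixed.
Fact (1) shares the background with a different recipient (Idris) — counterexample.
(Fact (3) would refute a reading with focus on the setting — but that is not what the question asks.)

1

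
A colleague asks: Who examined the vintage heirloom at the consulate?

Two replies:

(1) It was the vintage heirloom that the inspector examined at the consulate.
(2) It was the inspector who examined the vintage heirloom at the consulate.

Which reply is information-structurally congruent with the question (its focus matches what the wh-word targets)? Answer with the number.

2

The question word "who" targets the subject (agent).
Option (1) clefts "the vintage heirloom" — the direct object, not what was asked.
Option (2) clefts "the inspector" — that matches what the question asks about.
So the congruent reply is (2).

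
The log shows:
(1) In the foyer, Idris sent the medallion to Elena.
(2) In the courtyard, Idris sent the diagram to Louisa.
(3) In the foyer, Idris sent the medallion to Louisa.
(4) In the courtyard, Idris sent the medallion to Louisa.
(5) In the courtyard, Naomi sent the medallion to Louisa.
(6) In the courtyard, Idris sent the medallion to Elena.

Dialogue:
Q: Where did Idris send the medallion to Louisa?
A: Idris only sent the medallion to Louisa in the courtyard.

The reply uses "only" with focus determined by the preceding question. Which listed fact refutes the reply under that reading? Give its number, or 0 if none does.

3

The question "Where did ...?" targets the setting, so in the reply the focus falls on "in the courtyard".
"Only" then excludes alternative settings while the background — Idris as agent and the medallion as thing and Louisa as recipient — is held fixed.
Fact (3) shares the background with a different setting (in the foyer) — counterexample.
(Fact (2) would refute a reading with focus on the thing — but that is not what the question asks.)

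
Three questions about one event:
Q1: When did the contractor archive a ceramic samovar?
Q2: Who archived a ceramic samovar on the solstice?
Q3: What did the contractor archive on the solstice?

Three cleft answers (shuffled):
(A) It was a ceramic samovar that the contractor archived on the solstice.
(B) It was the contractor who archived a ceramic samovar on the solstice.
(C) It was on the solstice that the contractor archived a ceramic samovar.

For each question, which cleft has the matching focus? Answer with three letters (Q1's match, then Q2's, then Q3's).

CBA

Q1 asks about the time; cleft (C) focuses "on the solstice", which is the time — so Q1 → C.
Q2 asks about the subject (agent); cleft (B) focuses "the contractor", which is the subject (agent) — so Q2 → B.
Q3 asks about the direct object; cleft (A) focuses "a ceramic samovar", which is the direct object — so Q3 → A.
Mapping: Q1→C, Q2→B, Q3→A.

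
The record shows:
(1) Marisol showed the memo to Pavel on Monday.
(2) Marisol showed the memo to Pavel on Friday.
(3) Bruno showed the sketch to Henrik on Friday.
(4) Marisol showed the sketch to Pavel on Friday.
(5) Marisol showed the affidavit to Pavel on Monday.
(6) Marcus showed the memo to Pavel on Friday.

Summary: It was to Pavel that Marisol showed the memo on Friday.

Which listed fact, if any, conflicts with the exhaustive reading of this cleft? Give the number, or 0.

0

Focus of the cleft: "Pavel" (the recipient). Presupposed background: same agent, thing, setting (Marisol / the memo / on Friday).
The exhaustive reading says no other recipient fits that background.
Every other fact differs from the presupposition on some backgrounded slot, so none challenges the exhaustivity.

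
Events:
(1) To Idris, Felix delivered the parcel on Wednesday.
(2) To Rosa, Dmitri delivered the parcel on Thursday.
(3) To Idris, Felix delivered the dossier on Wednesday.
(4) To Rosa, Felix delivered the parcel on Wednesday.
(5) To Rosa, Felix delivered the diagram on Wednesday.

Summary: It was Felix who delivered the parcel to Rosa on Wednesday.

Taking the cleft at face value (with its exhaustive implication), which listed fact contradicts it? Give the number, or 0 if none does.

0

The cleft puts "Felix" in focus and presupposes the open proposition with same thing, recipient, setting (the parcel / Rosa / on Wednesday).
Exhaustivity: Felix is the only agent satisfying that background.
No listed fact matches the background with a different agent. Exhaustivity holds.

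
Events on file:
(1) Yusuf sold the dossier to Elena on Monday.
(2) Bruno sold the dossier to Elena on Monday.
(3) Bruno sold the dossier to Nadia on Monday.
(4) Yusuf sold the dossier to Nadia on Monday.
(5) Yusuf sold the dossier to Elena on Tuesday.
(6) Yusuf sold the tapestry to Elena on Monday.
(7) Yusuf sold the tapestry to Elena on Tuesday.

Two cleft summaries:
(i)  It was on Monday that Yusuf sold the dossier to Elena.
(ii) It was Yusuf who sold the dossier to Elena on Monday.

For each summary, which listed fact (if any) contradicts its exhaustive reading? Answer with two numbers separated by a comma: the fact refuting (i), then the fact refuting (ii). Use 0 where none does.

5, 2

(i): focus "on Monday". Looking for Yusuf as agent and the dossier as thing and Elena as recipient with some other setting — fact (5) has on Tuesday there. Refuted.
(ii): focus "Yusuf". Looking for the dossier as thing and Elena as recipient and on Monday as setting with some other agent — fact (2) has Bruno there. Refuted.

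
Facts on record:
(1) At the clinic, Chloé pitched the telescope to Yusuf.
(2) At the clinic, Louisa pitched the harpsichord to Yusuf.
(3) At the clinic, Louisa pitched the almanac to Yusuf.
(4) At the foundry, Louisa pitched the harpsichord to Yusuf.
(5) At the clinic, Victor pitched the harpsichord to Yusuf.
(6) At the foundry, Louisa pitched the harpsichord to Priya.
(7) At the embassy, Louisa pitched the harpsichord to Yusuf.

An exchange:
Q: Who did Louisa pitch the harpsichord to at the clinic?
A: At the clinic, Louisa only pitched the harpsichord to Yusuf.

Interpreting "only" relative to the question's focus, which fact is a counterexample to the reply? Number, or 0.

Answering "Who did ... to ...?" puts focus on the recipient — here, "Yusuf".
So "only" ranges over recipients; the rest (same agent, thing, setting (Louisa / the harpsichord / at the clinic)) is presupposed.
No fact keeps same agent, thing, setting (Louisa / the harpsichord / at the clinic) while changing the recipient; every other fact differs on something backgrounded. The reply stands.
(Fact (4) would refute a reading with focus on the setting — but that is not what the question asks.)

0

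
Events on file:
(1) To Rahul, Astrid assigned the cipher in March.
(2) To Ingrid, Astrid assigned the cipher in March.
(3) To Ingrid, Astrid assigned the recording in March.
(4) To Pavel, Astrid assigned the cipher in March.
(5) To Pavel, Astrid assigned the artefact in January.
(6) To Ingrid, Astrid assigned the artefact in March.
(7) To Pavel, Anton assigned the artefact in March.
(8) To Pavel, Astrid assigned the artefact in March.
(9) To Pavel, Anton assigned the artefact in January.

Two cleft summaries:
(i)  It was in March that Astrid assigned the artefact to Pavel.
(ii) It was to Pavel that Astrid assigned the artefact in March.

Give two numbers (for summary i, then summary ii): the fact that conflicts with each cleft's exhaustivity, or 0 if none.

5, 6

(i): focus "in March". Looking for agent = Astrid, thing = the artefact, recipient = Pavel with some other setting — fact (5) has in January there. Refuted.
(ii): focus "Pavel". Looking for agent = Astrid, thing = the artefact, setting = in March with some other recipient — fact (6) has Ingrid there. Refuted.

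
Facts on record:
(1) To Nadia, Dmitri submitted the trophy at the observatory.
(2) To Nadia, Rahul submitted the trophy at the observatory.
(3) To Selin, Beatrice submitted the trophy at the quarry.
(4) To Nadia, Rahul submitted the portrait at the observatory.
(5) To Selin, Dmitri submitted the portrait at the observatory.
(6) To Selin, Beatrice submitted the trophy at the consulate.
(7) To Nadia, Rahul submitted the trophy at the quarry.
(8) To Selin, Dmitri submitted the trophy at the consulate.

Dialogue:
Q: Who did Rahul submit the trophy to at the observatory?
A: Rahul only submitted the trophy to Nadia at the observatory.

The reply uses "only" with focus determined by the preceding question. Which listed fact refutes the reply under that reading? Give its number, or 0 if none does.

0

Answering "Who did ... to ...?" puts focus on the recipient — here, "Nadia".
So "only" ranges over recipients; the rest (Rahul as agent and the trophy as thing and at the observatory as setting) is presupposed.
No fact keeps Rahul as agent and the trophy as thing and at the observatory as setting while changing the recipient; every other fact differs on something backgrounded. The reply stands.
(Fact (4) would refute a reading with focus on the thing — but that is not what the question asks.)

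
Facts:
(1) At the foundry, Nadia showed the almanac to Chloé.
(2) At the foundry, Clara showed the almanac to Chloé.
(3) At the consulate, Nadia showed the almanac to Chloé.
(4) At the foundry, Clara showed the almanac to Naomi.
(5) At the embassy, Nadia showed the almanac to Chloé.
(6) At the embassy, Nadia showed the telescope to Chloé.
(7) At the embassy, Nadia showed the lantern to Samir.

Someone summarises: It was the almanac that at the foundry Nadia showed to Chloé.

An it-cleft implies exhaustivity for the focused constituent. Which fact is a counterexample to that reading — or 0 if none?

0

Focus of the cleft: "the almanac" (the thing). Presupposed background: same agent, recipient, setting (Nadia / Chloé / at the foundry).
The exhaustive reading says no other thing fits that background.
Every other fact differs from the presupposition on some backgrounded slot, so none challenges the exhaustivity.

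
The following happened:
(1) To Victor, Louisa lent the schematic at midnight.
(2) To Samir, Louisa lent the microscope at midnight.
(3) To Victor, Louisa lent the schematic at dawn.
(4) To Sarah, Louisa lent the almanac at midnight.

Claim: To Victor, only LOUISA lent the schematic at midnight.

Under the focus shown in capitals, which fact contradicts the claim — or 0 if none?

The capitals mark "Louisa" as focus. So "only" rules out other agents, with the rest (the schematic as thing and Victor as recipient and at midnight as setting) as background.
Every other fact changes something in the background, not just the agent. Nothing refutes the claim.

0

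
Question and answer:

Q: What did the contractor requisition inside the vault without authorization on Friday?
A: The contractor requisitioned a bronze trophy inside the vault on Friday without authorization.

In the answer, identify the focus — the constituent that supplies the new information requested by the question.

The wh-word "what" asks about the direct object.
In the answer, "the contractor", "on Friday", "without authorization" and "inside the vault" are given — repeated from the question.
The constituent filling the direct object gap is "a bronze trophy"; that is the focus and would carry nuclear stress.

a bronze trophy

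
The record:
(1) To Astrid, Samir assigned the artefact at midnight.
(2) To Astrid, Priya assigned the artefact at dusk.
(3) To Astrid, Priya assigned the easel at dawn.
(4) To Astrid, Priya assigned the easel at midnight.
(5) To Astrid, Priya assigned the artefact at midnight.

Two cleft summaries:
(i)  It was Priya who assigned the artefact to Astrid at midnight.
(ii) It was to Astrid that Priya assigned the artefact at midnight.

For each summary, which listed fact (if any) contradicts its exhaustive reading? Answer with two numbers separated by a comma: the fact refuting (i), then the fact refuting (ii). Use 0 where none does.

Summary (i) focuses "Priya" (the agent); background same thing, recipient, setting (the artefact / Astrid / at midnight). Fact (1) matches that background with agent = Samir — refutes (i).
Summary (ii) focuses "Astrid" (the recipient); background same agent, thing, setting (Priya / the artefact / at midnight). No fact matches that background with a different recipient, so 0.

1, 0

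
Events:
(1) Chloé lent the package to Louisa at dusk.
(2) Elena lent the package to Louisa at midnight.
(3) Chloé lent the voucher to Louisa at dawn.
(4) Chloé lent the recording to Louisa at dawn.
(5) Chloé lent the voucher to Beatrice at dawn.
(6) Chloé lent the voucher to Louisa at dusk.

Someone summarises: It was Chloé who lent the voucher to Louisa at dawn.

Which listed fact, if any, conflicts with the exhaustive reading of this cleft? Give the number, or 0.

Focus of the cleft: "Chloé" (the agent). Presupposed background: same thing, recipient, setting (the voucher / Louisa / at dawn).
Exhaustivity: Chloé is the only agent satisfying that background.
No listed fact matches the background with a different agent. Exhaustivity holds.

0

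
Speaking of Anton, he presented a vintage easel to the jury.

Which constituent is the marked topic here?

The construction explicitly marks "Anton" as what the sentence is about — the topic.
The remainder of the clause is the comment (what is said about the topic).

Anton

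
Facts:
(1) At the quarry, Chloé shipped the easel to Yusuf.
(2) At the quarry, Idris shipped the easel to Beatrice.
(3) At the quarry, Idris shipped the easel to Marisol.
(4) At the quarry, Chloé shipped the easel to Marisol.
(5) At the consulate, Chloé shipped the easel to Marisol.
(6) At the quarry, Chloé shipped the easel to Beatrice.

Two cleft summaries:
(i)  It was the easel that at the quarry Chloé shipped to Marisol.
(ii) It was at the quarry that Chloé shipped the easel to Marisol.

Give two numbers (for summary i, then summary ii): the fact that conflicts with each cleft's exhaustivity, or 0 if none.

0, 5

(i): focus "the easel". No fact shares agent = Chloé, recipient = Marisol, setting = at the quarry with a different thing. 0.
(ii): focus "at the quarry". Looking for agent = Chloé, thing = the easel, recipient = Marisol with some other setting — fact (5) has at the consulate there. Refuted.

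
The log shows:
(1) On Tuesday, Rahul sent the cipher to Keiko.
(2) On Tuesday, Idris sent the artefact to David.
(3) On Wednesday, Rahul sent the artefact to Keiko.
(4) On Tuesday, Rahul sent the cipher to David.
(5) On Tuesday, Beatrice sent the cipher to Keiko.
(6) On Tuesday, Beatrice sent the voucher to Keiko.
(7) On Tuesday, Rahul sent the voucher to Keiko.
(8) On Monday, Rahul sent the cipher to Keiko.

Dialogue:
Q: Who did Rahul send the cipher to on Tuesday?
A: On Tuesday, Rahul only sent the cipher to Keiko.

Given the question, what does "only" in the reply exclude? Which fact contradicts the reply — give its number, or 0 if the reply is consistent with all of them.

Answering "Who did ... to ...?" puts focus on the recipient — here, "Keiko".
"Only" then excludes alternative recipients while the background — Rahul as agent and the cipher as thing and on Tuesday as setting — is held fixed.
Fact (4) shares the background with a different recipient (David) — counterexample.
(Fact (7) would refute a reading with focus on the thing — but that is not what the question asks.)

4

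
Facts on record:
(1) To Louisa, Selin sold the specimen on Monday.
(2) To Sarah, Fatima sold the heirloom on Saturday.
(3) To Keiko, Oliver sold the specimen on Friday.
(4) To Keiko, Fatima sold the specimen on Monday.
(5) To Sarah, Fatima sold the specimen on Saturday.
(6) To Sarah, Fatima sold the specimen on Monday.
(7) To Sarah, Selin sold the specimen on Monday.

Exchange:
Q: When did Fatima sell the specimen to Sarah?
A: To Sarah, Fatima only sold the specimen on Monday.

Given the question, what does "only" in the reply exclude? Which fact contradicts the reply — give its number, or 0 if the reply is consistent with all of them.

Answering "When did ...?" puts focus on the setting — here, "on Monday".
So "only" ranges over settings; the rest (agent = Fatima, thing = the specimen, recipient = Sarah) is presupposed.
Fact (5) keeps agent = Fatima, thing = the specimen, recipient = Sarah but has setting = on Saturday; that refutes the reply.
(Fact (4) would refute a reading with focus on the recipient — but that is not what the question asks.)

5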